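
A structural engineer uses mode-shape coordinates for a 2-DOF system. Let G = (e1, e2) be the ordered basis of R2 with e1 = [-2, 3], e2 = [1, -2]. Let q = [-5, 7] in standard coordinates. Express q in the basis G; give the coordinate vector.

[3, 1]

We seek scalars with c_1 e1 + c_2 e2 = q; equivalently solve M c = q where the columns of M are e1, e2.
System: -2c_1 + c_2 = -5, 3c_1 - 2c_2 = 7; solving gives c_1 = 3, c_2 = 1.
Check: 3e1 + e2 = [-5, 7].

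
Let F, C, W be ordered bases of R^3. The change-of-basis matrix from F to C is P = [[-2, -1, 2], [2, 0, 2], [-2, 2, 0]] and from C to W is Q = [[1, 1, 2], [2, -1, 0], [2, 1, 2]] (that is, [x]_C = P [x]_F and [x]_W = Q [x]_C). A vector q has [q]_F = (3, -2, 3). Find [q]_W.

(-6, -8, -4)

Apply P to get C-coordinates (2, 12, -10), then Q to get W-coordinates.
The result is [q]_W = (-6, -8, -4).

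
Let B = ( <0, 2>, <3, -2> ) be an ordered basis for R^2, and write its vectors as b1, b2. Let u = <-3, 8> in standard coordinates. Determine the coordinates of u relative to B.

<3, -1>

[u]_B is the unique c with M c = u, where M has columns b1, b2.
System: 0c_1 + 3c_2 = -3, 2c_1 - 2c_2 = 8; solving gives c_1 = 3, c_2 = -1.
Check: 3b1 - b2 = <-3, 8>.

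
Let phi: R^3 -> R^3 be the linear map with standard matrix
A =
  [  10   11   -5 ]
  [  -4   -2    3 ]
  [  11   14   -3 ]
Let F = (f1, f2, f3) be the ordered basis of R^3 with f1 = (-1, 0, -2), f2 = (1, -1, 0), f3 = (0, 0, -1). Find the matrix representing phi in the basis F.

[[2, 3, -2], [2, 2, 3], [1, -3, 1]]

The j-th column of [phi]_F is [phi(fj)]_F.
phi(f1) = A f1 = (0, -2, -5) = 2f1 + 2f2 + f3, so column 1 is (2, 2, 1).
Repeating for f2, f3 and assembling the columns gives [[2, 3, -2], [2, 2, 3], [1, -3, 1]].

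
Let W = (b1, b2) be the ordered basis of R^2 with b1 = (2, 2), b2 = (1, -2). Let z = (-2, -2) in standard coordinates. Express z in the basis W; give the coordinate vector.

(-1, 0)

Write z = c_1 b1 + c_2 b2 and solve for the c_i.
System: 2c_1 + c_2 = -2, 2c_1 - 2c_2 = -2; solving gives c_1 = -1, c_2 = 0.
Check: -b1 + 0·b2 = (-2, -2).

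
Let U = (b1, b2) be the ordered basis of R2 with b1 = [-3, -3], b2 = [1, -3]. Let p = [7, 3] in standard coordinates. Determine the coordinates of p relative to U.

We seek scalars with c_1 b1 + c_2 b2 = p; equivalently solve M c = p where the columns of M are b1, b2.
System: -3c_1 + c_2 = 7, -3c_1 - 3c_2 = 3; solving gives c_1 = -2, c_2 = 1.
Check: -2b1 + b2 = [7, 3].

[-2, 1]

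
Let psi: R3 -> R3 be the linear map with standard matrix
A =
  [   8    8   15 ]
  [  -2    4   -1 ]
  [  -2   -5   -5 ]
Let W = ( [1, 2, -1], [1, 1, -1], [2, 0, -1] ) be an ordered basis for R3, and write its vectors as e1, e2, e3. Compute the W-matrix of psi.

With P the matrix whose columns are e1, ..., e3, [psi]_W = P^(-1) A P.
Column by column: psi(e1) = A e1 = [9, 7, -7]; its W-coordinates [2, 3, 2] give column 1.
Continuing for each basis vector yields [psi]_W = [[2, 0, 0], [3, 3, -3], [2, -1, 2]].

[[2, 0, 0], [3, 3, -3], [2, -1, 2]]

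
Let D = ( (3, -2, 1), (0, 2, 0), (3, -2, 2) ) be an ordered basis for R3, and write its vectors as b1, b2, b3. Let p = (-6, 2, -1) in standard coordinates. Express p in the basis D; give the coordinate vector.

(-3, -1, 1)

Write p = c_1 b1 + ... + c_3 b3 and solve for the c_i.
Solving this 3x3 system gives c = (-3, -1, 1).
Check: -3b1 - b2 + b3 = (-6, 2, -1).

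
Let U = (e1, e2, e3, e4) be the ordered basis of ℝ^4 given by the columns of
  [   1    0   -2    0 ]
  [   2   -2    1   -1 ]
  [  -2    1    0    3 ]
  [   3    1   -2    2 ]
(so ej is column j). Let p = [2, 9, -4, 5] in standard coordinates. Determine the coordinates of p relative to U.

[p]_U is the unique c with M c = p, where M has columns e1, ..., e4.
Solving this 4x4 system gives c = (2, -3, 0, 1).
Check: 2e1 - 3e2 + 0·e3 + e4 = [2, 9, -4, 5].

[2, -3, 0, 1]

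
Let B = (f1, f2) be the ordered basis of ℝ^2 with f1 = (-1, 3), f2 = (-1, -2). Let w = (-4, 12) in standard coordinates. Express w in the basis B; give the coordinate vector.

Write w = c_1 f1 + c_2 f2 and solve for the c_i.
System: -c_1 - c_2 = -4, 3c_1 - 2c_2 = 12; solving gives c_1 = 4, c_2 = 0.
Check: 4f1 + 0·f2 = (-4, 12).

(4, 0)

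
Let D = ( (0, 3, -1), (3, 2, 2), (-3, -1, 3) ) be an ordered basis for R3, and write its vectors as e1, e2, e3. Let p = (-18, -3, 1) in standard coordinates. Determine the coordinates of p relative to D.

[p]_D is the unique c with M c = p, where M has columns e1, ..., e3.
Solving this 3x3 system gives c = (2, -3, 3).
Check: 2e1 - 3e2 + 3e3 = (-18, -3, 1).

(2, -3, 3)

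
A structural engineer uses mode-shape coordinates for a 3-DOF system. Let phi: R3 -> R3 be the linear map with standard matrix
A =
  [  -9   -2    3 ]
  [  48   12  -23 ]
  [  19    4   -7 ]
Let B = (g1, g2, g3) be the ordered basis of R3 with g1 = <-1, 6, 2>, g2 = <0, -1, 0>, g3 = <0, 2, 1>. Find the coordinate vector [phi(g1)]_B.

<-3, -2, -3>

Compute phi(g1) = A g1 = <3, -22, -9> in standard coordinates.
Then write this in B-coordinates: solve for y in y_1 g1 + ... + y_3 g3 = <3, -22, -9>.
This gives y = <-3, -2, -3>, which is column 1 of [phi]_B.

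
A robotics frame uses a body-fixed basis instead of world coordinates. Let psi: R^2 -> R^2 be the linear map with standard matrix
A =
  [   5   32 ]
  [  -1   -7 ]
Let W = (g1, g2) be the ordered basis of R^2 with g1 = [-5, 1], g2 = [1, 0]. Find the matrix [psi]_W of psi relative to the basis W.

[[-2, -1], [-3, 0]]

With P the matrix whose columns are g1, g2, [psi]_W = P^(-1) A P.
Column by column: psi(g1) = A g1 = [7, -2]; its W-coordinates [-2, -3] give column 1.
Continuing for each basis vector yields [psi]_W = [[-2, -1], [-3, 0]].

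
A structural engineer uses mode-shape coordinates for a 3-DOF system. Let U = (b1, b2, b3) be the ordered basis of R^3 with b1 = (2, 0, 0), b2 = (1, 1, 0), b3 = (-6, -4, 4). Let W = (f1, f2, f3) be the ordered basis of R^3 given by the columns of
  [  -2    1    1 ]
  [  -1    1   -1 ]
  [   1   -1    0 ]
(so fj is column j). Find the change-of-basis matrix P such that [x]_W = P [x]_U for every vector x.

Let M have columns bj and N have columns fj. Then for every x, N [x]_W = x = M [x]_U, so P = N^(-1) M.
Since det N = 1, N^(-1) has integer entries; multiplying gives P = [[-2, -2, 2], [-2, -2, -2], [0, -1, 0]].

[[-2, -2, 2], [-2, -2, -2], [0, -1, 0]]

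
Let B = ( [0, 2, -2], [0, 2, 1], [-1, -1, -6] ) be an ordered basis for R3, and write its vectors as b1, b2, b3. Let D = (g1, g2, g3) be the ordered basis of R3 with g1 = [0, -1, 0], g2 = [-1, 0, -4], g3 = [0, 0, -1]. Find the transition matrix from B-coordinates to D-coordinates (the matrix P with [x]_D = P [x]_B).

Take x = bj: its B-coordinates are the j-th standard unit vector, so P e_j — column j of P — equals [bj]_D.
b1 = -2g1 + 0·g2 + 2g3, giving column 1 = [-2, 0, 2]; repeating for each j gives P = [[-2, -2, 1], [0, 0, 1], [2, -1, 2]].

[[-2, -2, 1], [0, 0, 1], [2, -1, 2]]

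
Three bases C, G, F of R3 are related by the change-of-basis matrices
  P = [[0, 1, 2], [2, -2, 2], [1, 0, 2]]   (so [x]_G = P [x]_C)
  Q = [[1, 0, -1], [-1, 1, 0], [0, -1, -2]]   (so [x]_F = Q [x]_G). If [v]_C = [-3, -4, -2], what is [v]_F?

[-1, 6, 16]

Apply P to get G-coordinates [-8, -2, -7], then Q to get F-coordinates.
The result is [v]_F = [-1, 6, 16].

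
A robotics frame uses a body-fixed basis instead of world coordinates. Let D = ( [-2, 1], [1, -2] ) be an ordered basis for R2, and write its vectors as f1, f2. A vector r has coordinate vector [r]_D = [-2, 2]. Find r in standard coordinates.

[6, -6]

The coordinates say r = -2f1 + 2f2; adding the scaled basis vectors gives [6, -6].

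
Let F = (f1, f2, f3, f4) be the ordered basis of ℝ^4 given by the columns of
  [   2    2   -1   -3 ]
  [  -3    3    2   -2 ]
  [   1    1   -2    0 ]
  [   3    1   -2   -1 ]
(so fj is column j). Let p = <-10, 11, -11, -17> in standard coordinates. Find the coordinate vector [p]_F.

<-4, -3, 2, -2>

We seek scalars with c_1 f1 + ... + c_4 f4 = p; equivalently solve M c = p where the columns of M are f1, ..., f4.
Solving this 4x4 system gives c = (-4, -3, 2, -2).
Check: -4f1 - 3f2 + 2f3 - 2f4 = <-10, 11, -11, -17>.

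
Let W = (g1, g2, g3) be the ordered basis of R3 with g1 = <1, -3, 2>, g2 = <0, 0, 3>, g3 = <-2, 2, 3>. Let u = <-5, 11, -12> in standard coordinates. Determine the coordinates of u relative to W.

We seek scalars with c_1 g1 + ... + c_3 g3 = u; equivalently solve M c = u where the columns of M are g1, ..., g3.
Gaussian elimination on [M | u] yields c = (-3, -3, 1).
Check: -3g1 - 3g2 + g3 = <-5, 11, -12>.

<-3, -3, 1>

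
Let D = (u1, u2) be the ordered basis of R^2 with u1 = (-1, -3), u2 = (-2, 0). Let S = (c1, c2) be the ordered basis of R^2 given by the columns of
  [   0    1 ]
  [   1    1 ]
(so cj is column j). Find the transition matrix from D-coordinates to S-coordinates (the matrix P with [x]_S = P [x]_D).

[[-2, 2], [-1, -2]]

Let M have columns uj and N have columns cj. Then for every x, N [x]_S = x = M [x]_D, so P = N^(-1) M.
Since det N = -1, N^(-1) has integer entries; multiplying gives P = [[-2, 2], [-1, -2]].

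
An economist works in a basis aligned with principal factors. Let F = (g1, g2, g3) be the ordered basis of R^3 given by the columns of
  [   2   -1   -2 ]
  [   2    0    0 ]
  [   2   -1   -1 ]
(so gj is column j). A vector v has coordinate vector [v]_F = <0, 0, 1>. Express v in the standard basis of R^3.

The coordinates say v = 0·g1 + 0·g2 + g3; adding the scaled basis vectors gives <-2, 0, -1>.

<-2, 0, -1>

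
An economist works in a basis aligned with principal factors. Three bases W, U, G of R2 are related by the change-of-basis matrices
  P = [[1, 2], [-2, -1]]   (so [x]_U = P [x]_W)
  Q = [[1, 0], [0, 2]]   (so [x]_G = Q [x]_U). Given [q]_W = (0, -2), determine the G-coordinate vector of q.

Apply P to get U-coordinates (-4, 2), then Q to get G-coordinates.
The result is [q]_G = (-4, 4).

(-4, 4)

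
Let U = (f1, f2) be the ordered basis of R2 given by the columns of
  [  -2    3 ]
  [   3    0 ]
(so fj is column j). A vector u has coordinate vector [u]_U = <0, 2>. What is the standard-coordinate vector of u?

<6, 0>

By definition u = 0·f1 + 2f2.
Summing componentwise gives <6, 0>.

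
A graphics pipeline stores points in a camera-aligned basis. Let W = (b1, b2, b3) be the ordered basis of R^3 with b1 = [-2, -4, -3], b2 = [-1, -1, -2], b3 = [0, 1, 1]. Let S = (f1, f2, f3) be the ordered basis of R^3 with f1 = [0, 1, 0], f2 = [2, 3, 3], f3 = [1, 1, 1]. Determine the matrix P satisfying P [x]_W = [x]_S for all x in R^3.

Take x = bj: its W-coordinates are the j-th standard unit vector, so P e_j — column j of P — equals [bj]_S.
b1 = -f1 - f2 + 0·f3, giving column 1 = [-1, -1, 0]; repeating for each j gives P = [[-1, 1, 0], [-1, -1, 1], [0, 1, -2]].

[[-1, 1, 0], [-1, -1, 1], [0, 1, -2]]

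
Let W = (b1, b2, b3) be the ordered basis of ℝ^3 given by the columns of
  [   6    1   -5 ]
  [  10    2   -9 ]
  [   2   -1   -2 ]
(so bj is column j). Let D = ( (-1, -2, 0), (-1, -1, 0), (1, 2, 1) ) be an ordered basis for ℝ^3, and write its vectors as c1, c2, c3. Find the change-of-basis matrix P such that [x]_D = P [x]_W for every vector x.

[[-2, -2, 2], [-2, 0, 1], [2, -1, -2]]

Column j of P is [bj]_D, since P maps W-coordinates to D-coordinates.
Expressing b1 in D: b1 = -2c1 - 2c2 + 2c3, so column 1 of P is (-2, -2, 2).
Doing the same for each bj gives P = [[-2, -2, 2], [-2, 0, 1], [2, -1, -2]].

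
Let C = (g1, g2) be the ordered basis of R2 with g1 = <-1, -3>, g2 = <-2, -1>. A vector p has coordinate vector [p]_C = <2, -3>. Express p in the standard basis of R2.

<4, -3>

p = M [p]_C, where M has columns g1, g2.
Carrying out the matrix-vector product, p = <4, -3>.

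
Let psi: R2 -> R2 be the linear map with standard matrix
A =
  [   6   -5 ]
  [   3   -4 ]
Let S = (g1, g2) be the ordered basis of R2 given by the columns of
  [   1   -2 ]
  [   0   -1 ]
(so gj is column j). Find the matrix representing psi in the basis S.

With P the matrix whose columns are g1, g2, [psi]_S = P^(-1) A P.
Column by column: psi(g1) = A g1 = (6, 3); its S-coordinates (0, -3) give column 1.
Continuing for each basis vector yields [psi]_S = [[0, -3], [-3, 2]].

[[0, -3], [-3, 2]]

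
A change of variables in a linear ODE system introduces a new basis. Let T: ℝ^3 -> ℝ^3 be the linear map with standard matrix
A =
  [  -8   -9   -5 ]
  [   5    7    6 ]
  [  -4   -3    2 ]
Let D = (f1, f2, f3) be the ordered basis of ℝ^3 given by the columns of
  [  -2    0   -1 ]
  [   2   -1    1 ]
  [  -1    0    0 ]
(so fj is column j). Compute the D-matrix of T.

[[0, -3, -1], [-1, -2, -1], [-3, -3, 3]]

Let P have columns f1, ..., f3. Then [T]_D = P^(-1) A P.
Here det P = 1, so P^(-1) is integer; computing A P first and then P^(-1)(A P) gives [[0, -3, -1], [-1, -2, -1], [-3, -3, 3]].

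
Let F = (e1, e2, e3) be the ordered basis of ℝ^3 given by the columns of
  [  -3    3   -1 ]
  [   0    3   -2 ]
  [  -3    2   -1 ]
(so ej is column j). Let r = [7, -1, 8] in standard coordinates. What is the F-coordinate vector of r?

[-3, -1, -1]

We seek scalars with c_1 e1 + ... + c_3 e3 = r; equivalently solve M c = r where the columns of M are e1, ..., e3.
Solving this 3x3 system gives c = (-3, -1, -1).
Check: -3e1 - e2 - e3 = [7, -1, 8].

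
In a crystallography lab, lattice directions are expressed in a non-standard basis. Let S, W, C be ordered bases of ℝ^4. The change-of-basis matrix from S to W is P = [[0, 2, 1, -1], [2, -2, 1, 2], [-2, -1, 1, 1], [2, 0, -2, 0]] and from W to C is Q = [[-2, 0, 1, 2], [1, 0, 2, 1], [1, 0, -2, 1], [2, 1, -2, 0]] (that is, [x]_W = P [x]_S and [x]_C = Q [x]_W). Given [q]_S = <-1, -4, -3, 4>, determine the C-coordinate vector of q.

Apply P to get W-coordinates <-15, 11, 7, 4>, then Q to get C-coordinates.
The result is [q]_C = <45, 3, -25, -33>.

<45, 3, -25, -33>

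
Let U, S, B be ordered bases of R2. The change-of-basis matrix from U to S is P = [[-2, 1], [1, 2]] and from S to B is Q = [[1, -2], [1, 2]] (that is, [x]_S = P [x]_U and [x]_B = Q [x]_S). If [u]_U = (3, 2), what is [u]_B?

(-18, 10)

Apply P to get S-coordinates (-4, 7), then Q to get B-coordinates.
The result is [u]_B = (-18, 10).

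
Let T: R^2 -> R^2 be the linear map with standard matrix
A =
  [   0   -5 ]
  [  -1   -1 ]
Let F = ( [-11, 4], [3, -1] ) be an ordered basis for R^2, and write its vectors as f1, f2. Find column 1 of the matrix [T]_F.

[1, -3]

Compute T(f1) = A f1 = [-20, 7] in standard coordinates.
Then write this in F-coordinates: solve for y in y_1 f1 + y_2 f2 = [-20, 7].
This gives y = [1, -3], which is column 1 of [T]_F.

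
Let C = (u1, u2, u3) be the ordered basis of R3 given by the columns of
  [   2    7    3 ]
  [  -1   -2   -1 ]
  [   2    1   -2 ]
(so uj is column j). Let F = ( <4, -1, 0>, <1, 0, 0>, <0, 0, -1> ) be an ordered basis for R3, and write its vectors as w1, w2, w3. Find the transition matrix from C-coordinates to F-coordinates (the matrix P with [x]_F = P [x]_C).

[[1, 2, 1], [-2, -1, -1], [-2, -1, 2]]

Take x = uj: its C-coordinates are the j-th standard unit vector, so P e_j — column j of P — equals [uj]_F.
u1 = w1 - 2w2 - 2w3, giving column 1 = <1, -2, -2>; repeating for each j gives P = [[1, 2, 1], [-2, -1, -1], [-2, -1, 2]].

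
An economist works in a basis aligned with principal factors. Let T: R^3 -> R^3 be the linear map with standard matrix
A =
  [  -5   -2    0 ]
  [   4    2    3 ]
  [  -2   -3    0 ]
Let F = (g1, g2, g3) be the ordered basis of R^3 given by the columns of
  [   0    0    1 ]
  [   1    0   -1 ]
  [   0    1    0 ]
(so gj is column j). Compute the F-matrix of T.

With P the matrix whose columns are g1, ..., g3, [T]_F = P^(-1) A P.
Column by column: T(g1) = A g1 = (-2, 2, -3); its F-coordinates (0, -3, -2) give column 1.
Continuing for each basis vector yields [T]_F = [[0, 3, -1], [-3, 0, 1], [-2, 0, -3]].

[[0, 3, -1], [-3, 0, 1], [-2, 0, -3]]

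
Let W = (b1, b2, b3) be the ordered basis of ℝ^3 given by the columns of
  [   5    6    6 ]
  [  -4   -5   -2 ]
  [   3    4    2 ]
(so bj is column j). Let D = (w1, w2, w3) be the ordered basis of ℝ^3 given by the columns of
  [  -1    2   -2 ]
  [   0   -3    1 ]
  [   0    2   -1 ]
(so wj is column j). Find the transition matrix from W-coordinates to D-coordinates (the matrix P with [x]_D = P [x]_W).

Column j of P is [bj]_D, since P maps W-coordinates to D-coordinates.
Expressing b1 in D: b1 = -w1 + w2 - w3, so column 1 of P is (-1, 1, -1).
Doing the same for each bj gives P = [[-1, 0, -2], [1, 1, 0], [-1, -2, -2]].

[[-1, 0, -2], [1, 1, 0], [-1, -2, -2]]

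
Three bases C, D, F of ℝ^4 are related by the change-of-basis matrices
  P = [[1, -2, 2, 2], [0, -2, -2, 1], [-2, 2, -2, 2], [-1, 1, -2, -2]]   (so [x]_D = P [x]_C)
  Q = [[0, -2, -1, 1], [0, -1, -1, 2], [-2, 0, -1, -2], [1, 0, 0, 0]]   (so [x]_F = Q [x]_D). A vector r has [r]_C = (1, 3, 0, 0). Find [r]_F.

(10, 6, 2, -5)

Apply P to get D-coordinates (-5, -6, 4, 2), then Q to get F-coordinates.
The result is [r]_F = (10, 6, 2, -5).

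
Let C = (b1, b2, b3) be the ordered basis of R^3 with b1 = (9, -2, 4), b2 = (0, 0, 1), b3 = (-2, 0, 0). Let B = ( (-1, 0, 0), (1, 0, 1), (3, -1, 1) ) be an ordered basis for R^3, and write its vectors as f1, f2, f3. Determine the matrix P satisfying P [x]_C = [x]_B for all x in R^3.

Column j of P is [bj]_B, since P maps C-coordinates to B-coordinates.
Expressing b1 in B: b1 = -f1 + 2f2 + 2f3, so column 1 of P is (-1, 2, 2).
Doing the same for each bj gives P = [[-1, 1, 2], [2, 1, 0], [2, 0, 0]].

[[-1, 1, 2], [2, 1, 0], [2, 0, 0]]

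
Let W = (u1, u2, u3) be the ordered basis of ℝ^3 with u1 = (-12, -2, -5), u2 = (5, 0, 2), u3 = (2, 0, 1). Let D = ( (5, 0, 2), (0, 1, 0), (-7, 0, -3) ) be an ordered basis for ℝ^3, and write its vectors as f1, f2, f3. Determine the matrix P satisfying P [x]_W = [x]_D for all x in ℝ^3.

Take x = uj: its W-coordinates are the j-th standard unit vector, so P e_j — column j of P — equals [uj]_D.
u1 = -f1 - 2f2 + f3, giving column 1 = (-1, -2, 1); repeating for each j gives P = [[-1, 1, -1], [-2, 0, 0], [1, 0, -1]].

[[-1, 1, -1], [-2, 0, 0], [1, 0, -1]]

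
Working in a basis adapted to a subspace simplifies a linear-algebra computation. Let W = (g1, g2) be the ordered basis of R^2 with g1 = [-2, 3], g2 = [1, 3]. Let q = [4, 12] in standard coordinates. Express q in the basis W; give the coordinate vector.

[0, 4]

Write q = c_1 g1 + c_2 g2 and solve for the c_i.
System: -2c_1 + c_2 = 4, 3c_1 + 3c_2 = 12; solving gives c_1 = 0, c_2 = 4.
Check: 0·g1 + 4g2 = [4, 12].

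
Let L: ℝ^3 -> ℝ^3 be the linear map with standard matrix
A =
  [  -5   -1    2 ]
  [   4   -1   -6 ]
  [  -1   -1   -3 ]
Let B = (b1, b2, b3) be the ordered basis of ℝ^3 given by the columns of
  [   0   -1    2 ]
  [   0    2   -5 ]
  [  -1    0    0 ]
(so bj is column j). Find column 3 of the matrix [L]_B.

<-3, -1, -3>

Compute L(b3) = A b3 = <-5, 13, 3> in standard coordinates.
Then write this in B-coordinates: solve for y in y_1 b1 + ... + y_3 b3 = <-5, 13, 3>.
This gives y = <-3, -1, -3>, which is column 3 of [L]_B.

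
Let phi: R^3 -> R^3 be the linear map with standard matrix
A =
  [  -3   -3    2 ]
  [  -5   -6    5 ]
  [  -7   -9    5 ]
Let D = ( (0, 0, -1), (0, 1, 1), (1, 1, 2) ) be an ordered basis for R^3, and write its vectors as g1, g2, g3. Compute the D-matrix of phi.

[[-2, 2, 3], [-3, 0, 1], [-2, -1, -2]]

Let P have columns g1, ..., g3. Then [phi]_D = P^(-1) A P.
Here det P = 1, so P^(-1) is integer; computing A P first and then P^(-1)(A P) gives [[-2, 2, 3], [-3, 0, 1], [-2, -1, -2]].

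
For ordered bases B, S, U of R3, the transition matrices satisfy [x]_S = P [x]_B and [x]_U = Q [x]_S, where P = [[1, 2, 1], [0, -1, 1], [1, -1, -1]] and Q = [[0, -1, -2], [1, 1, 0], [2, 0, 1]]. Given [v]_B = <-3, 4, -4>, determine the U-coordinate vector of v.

<14, -7, -1>

Apply P to get S-coordinates <1, -8, -3>, then Q to get U-coordinates.
The result is [v]_U = <14, -7, -1>.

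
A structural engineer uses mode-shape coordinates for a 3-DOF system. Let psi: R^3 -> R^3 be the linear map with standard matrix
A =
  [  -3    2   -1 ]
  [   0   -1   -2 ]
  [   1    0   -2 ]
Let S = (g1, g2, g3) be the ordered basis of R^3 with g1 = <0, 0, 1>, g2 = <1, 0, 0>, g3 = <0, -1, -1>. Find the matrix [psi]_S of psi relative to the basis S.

The j-th column of [psi]_S is [psi(gj)]_S.
psi(g1) = A g1 = <-1, -2, -2> = 0·g1 - g2 + 2g3, so column 1 is <0, -1, 2>.
Repeating for g2, g3 and assembling the columns gives [[0, 1, -1], [-1, -3, -1], [2, 0, -3]].

[[0, 1, -1], [-1, -3, -1], [2, 0, -3]]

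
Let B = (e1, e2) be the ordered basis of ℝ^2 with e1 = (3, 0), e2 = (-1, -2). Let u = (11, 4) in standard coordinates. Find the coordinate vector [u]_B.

(3, -2)

We seek scalars with c_1 e1 + c_2 e2 = u; equivalently solve M c = u where the columns of M are e1, e2.
System: 3c_1 - c_2 = 11, 0c_1 - 2c_2 = 4; solving gives c_1 = 3, c_2 = -2.
Check: 3e1 - 2e2 = (11, 4).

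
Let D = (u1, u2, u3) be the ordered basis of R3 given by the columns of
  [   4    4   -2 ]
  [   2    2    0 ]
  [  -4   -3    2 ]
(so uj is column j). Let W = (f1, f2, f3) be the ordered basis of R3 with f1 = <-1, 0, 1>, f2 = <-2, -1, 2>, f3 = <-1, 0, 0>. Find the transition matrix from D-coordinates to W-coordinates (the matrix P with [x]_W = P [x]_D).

[[0, 1, 2], [-2, -2, 0], [0, -1, 0]]

Column j of P is [uj]_W, since P maps D-coordinates to W-coordinates.
Expressing u1 in W: u1 = 0·f1 - 2f2 + 0·f3, so column 1 of P is <0, -2, 0>.
Doing the same for each uj gives P = [[0, 1, 2], [-2, -2, 0], [0, -1, 0]].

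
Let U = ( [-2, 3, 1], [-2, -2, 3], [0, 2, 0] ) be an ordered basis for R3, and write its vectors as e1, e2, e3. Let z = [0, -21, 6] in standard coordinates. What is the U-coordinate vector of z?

[-3, 3, -3]

[z]_U is the unique c with M c = z, where M has columns e1, ..., e3.
Gaussian elimination on [M | z] yields c = (-3, 3, -3).
Check: -3e1 + 3e2 - 3e3 = [0, -21, 6].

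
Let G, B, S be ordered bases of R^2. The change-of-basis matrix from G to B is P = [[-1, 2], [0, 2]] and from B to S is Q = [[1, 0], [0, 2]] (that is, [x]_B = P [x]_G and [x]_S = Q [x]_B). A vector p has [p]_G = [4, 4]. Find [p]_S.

Apply P to get B-coordinates [4, 8], then Q to get S-coordinates.
The result is [p]_S = [4, 16].

[4, 16]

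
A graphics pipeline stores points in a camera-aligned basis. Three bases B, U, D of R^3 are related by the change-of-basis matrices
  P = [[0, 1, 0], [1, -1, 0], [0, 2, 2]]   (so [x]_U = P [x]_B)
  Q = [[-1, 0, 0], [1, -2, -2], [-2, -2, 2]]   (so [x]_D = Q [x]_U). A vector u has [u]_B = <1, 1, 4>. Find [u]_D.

Apply P to get U-coordinates <1, 0, 10>, then Q to get D-coordinates.
The result is [u]_D = <-1, -19, 18>.

<-1, -19, 18>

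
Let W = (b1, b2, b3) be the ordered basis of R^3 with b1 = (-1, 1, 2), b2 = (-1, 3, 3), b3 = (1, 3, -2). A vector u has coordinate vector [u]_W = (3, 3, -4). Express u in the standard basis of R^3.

u = M [u]_W, where M has columns b1, ..., b3.
Carrying out the matrix-vector product, u = (-10, 0, 23).

(-10, 0, 23)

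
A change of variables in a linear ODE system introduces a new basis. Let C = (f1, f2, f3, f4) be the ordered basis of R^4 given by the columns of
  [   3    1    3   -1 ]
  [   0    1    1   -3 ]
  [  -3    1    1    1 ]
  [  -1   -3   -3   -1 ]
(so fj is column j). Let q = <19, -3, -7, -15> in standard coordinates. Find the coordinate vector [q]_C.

Write q = c_1 f1 + ... + c_4 f4 and solve for the c_i.
Gaussian elimination on [M | q] yields c = (4, 0, 3, 2).
Check: 4f1 + 0·f2 + 3f3 + 2f4 = <19, -3, -7, -15>.

<4, 0, 3, 2>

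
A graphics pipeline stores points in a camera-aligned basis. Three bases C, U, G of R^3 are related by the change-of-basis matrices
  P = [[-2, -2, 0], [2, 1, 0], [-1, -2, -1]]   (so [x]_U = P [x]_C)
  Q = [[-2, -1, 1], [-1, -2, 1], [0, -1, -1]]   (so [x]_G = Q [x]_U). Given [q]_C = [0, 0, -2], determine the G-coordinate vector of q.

[2, 2, -2]

Composing the changes, [q]_G = Q P [q]_C.
Q P = [[1, 1, -1], [-3, -2, -1], [-1, 1, 1]]; applying this to [0, 0, -2] gives [2, 2, -2].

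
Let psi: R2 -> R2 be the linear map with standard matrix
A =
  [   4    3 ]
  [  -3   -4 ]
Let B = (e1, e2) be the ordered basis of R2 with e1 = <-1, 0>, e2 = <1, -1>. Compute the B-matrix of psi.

The j-th column of [psi]_B is [psi(ej)]_B.
psi(e1) = A e1 = <-4, 3> = e1 - 3e2, so column 1 is <1, -3>.
Repeating for e2 and assembling the columns gives [[1, -2], [-3, -1]].

[[1, -2], [-3, -1]]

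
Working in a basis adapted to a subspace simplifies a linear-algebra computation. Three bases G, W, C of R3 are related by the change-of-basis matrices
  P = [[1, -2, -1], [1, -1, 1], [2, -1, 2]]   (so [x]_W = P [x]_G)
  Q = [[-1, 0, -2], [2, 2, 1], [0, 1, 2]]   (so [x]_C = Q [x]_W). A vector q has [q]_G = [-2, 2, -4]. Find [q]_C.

First [q]_W = P [q]_G = [-2, -8, -14].
Then [q]_C = Q [q]_W = [30, -34, -36].

[30, -34, -36]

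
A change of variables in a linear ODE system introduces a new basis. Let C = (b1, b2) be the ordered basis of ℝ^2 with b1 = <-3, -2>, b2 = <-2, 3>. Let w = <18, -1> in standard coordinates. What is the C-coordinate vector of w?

Write w = c_1 b1 + c_2 b2 and solve for the c_i.
System: -3c_1 - 2c_2 = 18, -2c_1 + 3c_2 = -1; solving gives c_1 = -4, c_2 = -3.
Check: -4b1 - 3b2 = <18, -1>.

<-4, -3>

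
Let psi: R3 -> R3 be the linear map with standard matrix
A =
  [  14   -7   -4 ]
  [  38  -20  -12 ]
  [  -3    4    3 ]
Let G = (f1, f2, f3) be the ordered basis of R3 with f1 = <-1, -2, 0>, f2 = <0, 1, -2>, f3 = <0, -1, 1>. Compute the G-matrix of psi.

[[0, -1, -3], [3, 0, -1], [1, -2, -3]]

With P the matrix whose columns are f1, ..., f3, [psi]_G = P^(-1) A P.
Column by column: psi(f1) = A f1 = <0, 2, -5>; its G-coordinates <0, 3, 1> give column 1.
Continuing for each basis vector yields [psi]_G = [[0, -1, -3], [3, 0, -1], [1, -2, -3]].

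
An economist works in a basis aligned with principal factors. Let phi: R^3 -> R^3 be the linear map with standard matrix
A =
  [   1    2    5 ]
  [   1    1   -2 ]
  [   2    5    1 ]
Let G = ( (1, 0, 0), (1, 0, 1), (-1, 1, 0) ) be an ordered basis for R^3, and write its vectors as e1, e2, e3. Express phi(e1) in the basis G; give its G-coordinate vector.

Column 1 of [phi]_G is the G-coordinate vector of phi(e1).
In standard coordinates phi(e1) = A e1 = (1, 1, 2).
Converting to G: (1, 1, 2) = 0·e1 + 2e2 + e3, so the coordinate vector is (0, 2, 1).

(0, 2, 1)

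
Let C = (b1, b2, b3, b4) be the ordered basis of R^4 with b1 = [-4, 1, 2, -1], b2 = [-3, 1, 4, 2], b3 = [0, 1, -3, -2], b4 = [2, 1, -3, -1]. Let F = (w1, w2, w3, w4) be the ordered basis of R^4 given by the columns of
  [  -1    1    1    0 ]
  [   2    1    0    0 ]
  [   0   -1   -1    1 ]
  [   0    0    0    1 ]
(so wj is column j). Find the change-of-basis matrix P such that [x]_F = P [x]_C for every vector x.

Column j of P is [bj]_F, since P maps C-coordinates to F-coordinates.
Expressing b1 in F: b1 = w1 - w2 - 2w3 - w4, so column 1 of P is [1, -1, -2, -1].
Doing the same for each bj gives P = [[1, 1, 1, 0], [-1, -1, -1, 1], [-2, -1, 2, 1], [-1, 2, -2, -1]].

[[1, 1, 1, 0], [-1, -1, -1, 1], [-2, -1, 2, 1], [-1, 2, -2, -1]]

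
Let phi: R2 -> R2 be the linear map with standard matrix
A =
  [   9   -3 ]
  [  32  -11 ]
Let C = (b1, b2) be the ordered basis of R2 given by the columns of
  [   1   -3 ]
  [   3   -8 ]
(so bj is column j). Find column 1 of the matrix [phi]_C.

[-3, -1]

Column 1 of [phi]_C is the C-coordinate vector of phi(b1).
In standard coordinates phi(b1) = A b1 = [0, -1].
Converting to C: [0, -1] = -3b1 - b2, so the coordinate vector is [-3, -1].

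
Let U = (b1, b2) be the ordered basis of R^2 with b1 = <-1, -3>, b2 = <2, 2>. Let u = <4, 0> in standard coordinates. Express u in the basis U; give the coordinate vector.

Write u = c_1 b1 + c_2 b2 and solve for the c_i.
System: -c_1 + 2c_2 = 4, -3c_1 + 2c_2 = 0; solving gives c_1 = 2, c_2 = 3.
Check: 2b1 + 3b2 = <4, 0>.

<2, 3>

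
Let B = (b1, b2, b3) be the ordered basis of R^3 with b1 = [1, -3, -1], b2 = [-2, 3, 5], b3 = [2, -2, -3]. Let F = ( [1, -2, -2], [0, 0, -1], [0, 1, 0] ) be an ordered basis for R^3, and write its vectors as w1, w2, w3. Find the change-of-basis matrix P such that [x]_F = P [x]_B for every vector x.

[[1, -2, 2], [-1, -1, -1], [-1, -1, 2]]

Take x = bj: its B-coordinates are the j-th standard unit vector, so P e_j — column j of P — equals [bj]_F.
b1 = w1 - w2 - w3, giving column 1 = [1, -1, -1]; repeating for each j gives P = [[1, -2, 2], [-1, -1, -1], [-1, -1, 2]].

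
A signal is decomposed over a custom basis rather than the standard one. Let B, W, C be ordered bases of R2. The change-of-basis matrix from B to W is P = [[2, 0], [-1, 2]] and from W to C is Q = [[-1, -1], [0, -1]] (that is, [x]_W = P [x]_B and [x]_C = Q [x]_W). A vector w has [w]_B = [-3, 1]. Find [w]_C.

[1, -5]

First [w]_W = P [w]_B = [-6, 5].
Then [w]_C = Q [w]_W = [1, -5].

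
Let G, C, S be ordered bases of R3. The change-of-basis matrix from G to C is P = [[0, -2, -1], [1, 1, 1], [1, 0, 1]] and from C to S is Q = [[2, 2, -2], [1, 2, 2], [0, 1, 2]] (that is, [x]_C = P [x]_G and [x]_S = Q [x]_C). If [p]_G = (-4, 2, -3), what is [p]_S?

(2, -25, -19)

Composing the changes, [p]_S = Q P [p]_G.
Q P = [[0, -2, -2], [4, 0, 3], [3, 1, 3]]; applying this to (-4, 2, -3) gives (2, -25, -19).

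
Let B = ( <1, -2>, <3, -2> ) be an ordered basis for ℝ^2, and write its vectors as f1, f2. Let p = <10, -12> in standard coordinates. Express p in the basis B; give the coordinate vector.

[p]_B is the unique c with M c = p, where M has columns f1, f2.
System: c_1 + 3c_2 = 10, -2c_1 - 2c_2 = -12; solving gives c_1 = 4, c_2 = 2.
Check: 4f1 + 2f2 = <10, -12>.

<4, 2>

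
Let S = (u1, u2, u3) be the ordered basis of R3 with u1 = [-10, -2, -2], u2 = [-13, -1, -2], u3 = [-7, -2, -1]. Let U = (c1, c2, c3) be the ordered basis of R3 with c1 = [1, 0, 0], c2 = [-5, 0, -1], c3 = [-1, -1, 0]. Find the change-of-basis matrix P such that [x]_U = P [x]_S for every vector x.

Take x = uj: its S-coordinates are the j-th standard unit vector, so P e_j — column j of P — equals [uj]_U.
u1 = 2c1 + 2c2 + 2c3, giving column 1 = [2, 2, 2]; repeating for each j gives P = [[2, -2, 0], [2, 2, 1], [2, 1, 2]].

[[2, -2, 0], [2, 2, 1], [2, 1, 2]]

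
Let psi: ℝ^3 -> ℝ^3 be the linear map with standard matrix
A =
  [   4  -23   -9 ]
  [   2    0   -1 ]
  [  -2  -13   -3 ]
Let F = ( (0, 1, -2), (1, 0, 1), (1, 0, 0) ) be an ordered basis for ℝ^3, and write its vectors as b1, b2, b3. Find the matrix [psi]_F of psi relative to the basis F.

[[2, 1, 2], [-3, -3, 2], [-2, -2, 2]]

The j-th column of [psi]_F is [psi(bj)]_F.
psi(b1) = A b1 = (-5, 2, -7) = 2b1 - 3b2 - 2b3, so column 1 is (2, -3, -2).
Repeating for b2, b3 and assembling the columns gives [[2, 1, 2], [-3, -3, 2], [-2, -2, 2]].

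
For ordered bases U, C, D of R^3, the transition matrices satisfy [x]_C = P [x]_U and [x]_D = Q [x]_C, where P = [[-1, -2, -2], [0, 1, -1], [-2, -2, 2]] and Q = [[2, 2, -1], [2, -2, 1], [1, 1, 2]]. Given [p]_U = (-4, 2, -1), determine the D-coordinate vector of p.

Composing the changes, [p]_D = Q P [p]_U.
Q P = [[0, 0, -8], [-4, -8, 0], [-5, -5, 1]]; applying this to (-4, 2, -1) gives (8, 0, 9).

(8, 0, 9)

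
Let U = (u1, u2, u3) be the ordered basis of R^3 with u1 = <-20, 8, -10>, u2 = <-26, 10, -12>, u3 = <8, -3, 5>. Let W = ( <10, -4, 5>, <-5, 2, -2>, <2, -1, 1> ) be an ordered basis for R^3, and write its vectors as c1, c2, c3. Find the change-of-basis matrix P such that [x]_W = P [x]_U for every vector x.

Column j of P is [uj]_W, since P maps U-coordinates to W-coordinates.
Expressing u1 in W: u1 = -2c1 + 0·c2 + 0·c3, so column 1 of P is <-2, 0, 0>.
Doing the same for each uj gives P = [[-2, -2, 2], [0, 2, 2], [0, 2, -1]].

[[-2, -2, 2], [0, 2, 2], [0, 2, -1]]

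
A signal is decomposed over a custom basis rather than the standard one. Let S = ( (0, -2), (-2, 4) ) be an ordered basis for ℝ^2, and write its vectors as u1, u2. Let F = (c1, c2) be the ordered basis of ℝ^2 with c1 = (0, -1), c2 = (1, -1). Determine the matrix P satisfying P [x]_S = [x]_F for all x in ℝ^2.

Let M have columns uj and N have columns cj. Then for every x, N [x]_F = x = M [x]_S, so P = N^(-1) M.
Since det N = 1, N^(-1) has integer entries; multiplying gives P = [[2, -2], [0, -2]].

[[2, -2], [0, -2]]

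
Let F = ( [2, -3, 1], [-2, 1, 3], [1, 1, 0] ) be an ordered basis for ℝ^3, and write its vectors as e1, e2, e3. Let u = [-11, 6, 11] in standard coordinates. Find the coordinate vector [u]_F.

[-1, 4, -1]

[u]_F is the unique c with M c = u, where M has columns e1, ..., e3.
Row-reducing the augmented matrix [M | u] gives c = (-1, 4, -1).
Check: -e1 + 4e2 - e3 = [-11, 6, 11].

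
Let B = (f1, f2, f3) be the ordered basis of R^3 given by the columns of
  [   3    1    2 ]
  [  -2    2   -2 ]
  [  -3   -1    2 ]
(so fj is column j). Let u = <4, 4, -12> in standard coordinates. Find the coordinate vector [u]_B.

Write u = c_1 f1 + ... + c_3 f3 and solve for the c_i.
Row-reducing the augmented matrix [M | u] gives c = (2, 2, -2).
Check: 2f1 + 2f2 - 2f3 = <4, 4, -12>.

<2, 2, -2>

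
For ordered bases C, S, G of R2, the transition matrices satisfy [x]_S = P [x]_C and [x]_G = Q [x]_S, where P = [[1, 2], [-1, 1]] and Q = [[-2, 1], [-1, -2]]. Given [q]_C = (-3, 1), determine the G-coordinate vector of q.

Apply P to get S-coordinates (-1, 4), then Q to get G-coordinates.
The result is [q]_G = (6, -7).

(6, -7)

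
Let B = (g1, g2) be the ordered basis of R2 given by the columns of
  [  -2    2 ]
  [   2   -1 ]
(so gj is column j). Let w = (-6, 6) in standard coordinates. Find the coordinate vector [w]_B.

(3, 0)

[w]_B is the unique c with M c = w, where M has columns g1, g2.
System: -2c_1 + 2c_2 = -6, 2c_1 - c_2 = 6; solving gives c_1 = 3, c_2 = 0.
Check: 3g1 + 0·g2 = (-6, 6).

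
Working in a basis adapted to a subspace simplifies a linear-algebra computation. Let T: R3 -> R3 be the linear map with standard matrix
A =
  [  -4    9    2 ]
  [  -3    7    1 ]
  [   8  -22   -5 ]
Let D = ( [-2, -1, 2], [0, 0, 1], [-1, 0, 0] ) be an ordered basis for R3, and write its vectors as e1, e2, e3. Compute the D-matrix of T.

[[-1, -1, -3], [-2, -3, -2], [-1, 0, 2]]

Let P have columns e1, ..., e3. Then [T]_D = P^(-1) A P.
Here det P = 1, so P^(-1) is integer; computing A P first and then P^(-1)(A P) gives [[-1, -1, -3], [-2, -3, -2], [-1, 0, 2]].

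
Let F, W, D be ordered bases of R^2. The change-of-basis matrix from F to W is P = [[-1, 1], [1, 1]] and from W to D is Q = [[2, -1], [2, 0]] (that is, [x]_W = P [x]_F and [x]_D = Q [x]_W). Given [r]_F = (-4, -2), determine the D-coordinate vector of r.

(10, 4)

First [r]_W = P [r]_F = (2, -6).
Then [r]_D = Q [r]_W = (10, 4).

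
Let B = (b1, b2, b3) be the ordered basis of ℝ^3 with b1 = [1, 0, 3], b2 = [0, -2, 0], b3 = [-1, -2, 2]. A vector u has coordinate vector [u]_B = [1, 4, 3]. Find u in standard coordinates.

[-2, -14, 9]

By definition u = b1 + 4b2 + 3b3.
Summing componentwise gives [-2, -14, 9].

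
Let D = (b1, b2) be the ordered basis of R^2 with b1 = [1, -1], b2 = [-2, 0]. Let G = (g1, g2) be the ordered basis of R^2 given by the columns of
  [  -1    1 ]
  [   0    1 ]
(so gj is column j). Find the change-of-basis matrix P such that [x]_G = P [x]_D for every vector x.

Take x = bj: its D-coordinates are the j-th standard unit vector, so P e_j — column j of P — equals [bj]_G.
b1 = -2g1 - g2, giving column 1 = [-2, -1]; repeating for each j gives P = [[-2, 2], [-1, 0]].

[[-2, 2], [-1, 0]]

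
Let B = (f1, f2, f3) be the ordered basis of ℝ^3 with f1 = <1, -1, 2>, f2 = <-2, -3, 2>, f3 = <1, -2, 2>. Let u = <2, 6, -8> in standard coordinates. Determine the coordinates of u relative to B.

<-4, -2, 2>

Write u = c_1 f1 + ... + c_3 f3 and solve for the c_i.
Solving this 3x3 system gives c = (-4, -2, 2).
Check: -4f1 - 2f2 + 2f3 = <2, 6, -8>.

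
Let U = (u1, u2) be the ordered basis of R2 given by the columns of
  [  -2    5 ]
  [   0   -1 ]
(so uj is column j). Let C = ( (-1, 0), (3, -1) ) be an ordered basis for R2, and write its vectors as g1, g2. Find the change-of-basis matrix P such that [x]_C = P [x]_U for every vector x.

Let M have columns uj and N have columns gj. Then for every x, N [x]_C = x = M [x]_U, so P = N^(-1) M.
Since det N = 1, N^(-1) has integer entries; multiplying gives P = [[2, -2], [0, 1]].

[[2, -2], [0, 1]]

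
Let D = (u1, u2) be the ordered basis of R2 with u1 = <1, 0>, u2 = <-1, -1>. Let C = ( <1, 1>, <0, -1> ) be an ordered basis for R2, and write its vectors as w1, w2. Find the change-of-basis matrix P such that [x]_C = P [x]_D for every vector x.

Take x = uj: its D-coordinates are the j-th standard unit vector, so P e_j — column j of P — equals [uj]_C.
u1 = w1 + w2, giving column 1 = <1, 1>; repeating for each j gives P = [[1, -1], [1, 0]].

[[1, -1], [1, 0]]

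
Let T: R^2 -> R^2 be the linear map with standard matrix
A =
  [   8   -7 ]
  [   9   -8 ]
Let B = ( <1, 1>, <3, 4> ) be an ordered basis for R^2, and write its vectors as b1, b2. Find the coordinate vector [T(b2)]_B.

<-1, -1>

Compute T(b2) = A b2 = <-4, -5> in standard coordinates.
Then write this in B-coordinates: solve for y in y_1 b1 + y_2 b2 = <-4, -5>.
This gives y = <-1, -1>, which is column 2 of [T]_B.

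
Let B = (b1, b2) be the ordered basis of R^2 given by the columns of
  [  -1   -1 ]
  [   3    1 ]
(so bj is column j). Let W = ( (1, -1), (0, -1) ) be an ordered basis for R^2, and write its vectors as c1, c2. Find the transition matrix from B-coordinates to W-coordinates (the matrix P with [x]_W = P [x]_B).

[[-1, -1], [-2, 0]]

Let M have columns bj and N have columns cj. Then for every x, N [x]_W = x = M [x]_B, so P = N^(-1) M.
Since det N = -1, N^(-1) has integer entries; multiplying gives P = [[-1, -1], [-2, 0]].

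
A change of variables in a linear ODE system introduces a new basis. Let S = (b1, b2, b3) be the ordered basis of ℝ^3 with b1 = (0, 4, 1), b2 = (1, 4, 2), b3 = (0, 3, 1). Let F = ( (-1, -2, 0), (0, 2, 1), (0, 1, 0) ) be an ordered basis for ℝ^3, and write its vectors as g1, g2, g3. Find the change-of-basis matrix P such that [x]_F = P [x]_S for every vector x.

Take x = bj: its S-coordinates are the j-th standard unit vector, so P e_j — column j of P — equals [bj]_F.
b1 = 0·g1 + g2 + 2g3, giving column 1 = (0, 1, 2); repeating for each j gives P = [[0, -1, 0], [1, 2, 1], [2, -2, 1]].

[[0, -1, 0], [1, 2, 1], [2, -2, 1]]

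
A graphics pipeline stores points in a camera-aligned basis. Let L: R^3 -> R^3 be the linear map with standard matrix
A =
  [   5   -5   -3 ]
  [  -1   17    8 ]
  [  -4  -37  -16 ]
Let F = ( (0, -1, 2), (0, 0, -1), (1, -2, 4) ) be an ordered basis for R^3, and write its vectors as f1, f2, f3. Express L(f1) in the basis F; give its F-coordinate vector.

Compute L(f1) = A f1 = (-1, -1, 5) in standard coordinates.
Then write this in F-coordinates: solve for y in y_1 f1 + ... + y_3 f3 = (-1, -1, 5).
This gives y = (3, -3, -1), which is column 1 of [L]_F.

(3, -3, -1)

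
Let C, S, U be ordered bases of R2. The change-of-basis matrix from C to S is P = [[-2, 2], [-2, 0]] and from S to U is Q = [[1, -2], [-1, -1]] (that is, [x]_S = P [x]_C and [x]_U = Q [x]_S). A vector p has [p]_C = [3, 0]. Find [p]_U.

[6, 12]

Composing the changes, [p]_U = Q P [p]_C.
Q P = [[2, 2], [4, -2]]; applying this to [3, 0] gives [6, 12].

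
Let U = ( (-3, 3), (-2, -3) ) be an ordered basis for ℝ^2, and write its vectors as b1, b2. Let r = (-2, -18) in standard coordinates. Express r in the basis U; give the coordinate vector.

(-2, 4)

Write r = c_1 b1 + c_2 b2 and solve for the c_i.
System: -3c_1 - 2c_2 = -2, 3c_1 - 3c_2 = -18; solving gives c_1 = -2, c_2 = 4.
Check: -2b1 + 4b2 = (-2, -18).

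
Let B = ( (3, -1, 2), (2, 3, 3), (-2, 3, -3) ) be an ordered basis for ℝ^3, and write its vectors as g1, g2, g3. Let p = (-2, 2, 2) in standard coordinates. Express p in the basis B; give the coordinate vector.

[p]_B is the unique c with M c = p, where M has columns g1, ..., g3.
Gaussian elimination on [M | p] yields c = (-2, 1, -1).
Check: -2g1 + g2 - g3 = (-2, 2, 2).

(-2, 1, -1)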